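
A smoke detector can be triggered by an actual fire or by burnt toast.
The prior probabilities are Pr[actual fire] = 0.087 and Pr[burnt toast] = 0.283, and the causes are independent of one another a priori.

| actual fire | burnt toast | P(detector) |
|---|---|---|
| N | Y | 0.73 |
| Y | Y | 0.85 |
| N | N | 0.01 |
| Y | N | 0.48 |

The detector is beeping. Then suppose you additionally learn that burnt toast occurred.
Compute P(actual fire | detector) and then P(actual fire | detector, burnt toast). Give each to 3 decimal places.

For the numerator, keep only actual fire=true terms: 0.029942 + 0.020928 = 0.050870
The normalizing constant is 0.01·0.913·0.717 + 0.73·0.913·0.283 + 0.48·0.087·0.717 + 0.85·0.087·0.283 = 0.246033
P(actual fire | detector) = 0.050870/0.246033 ≈ 0.207

Now also conditioning on burnt toast=true:
By total probability over both values of actual fire:
  P(detector | burnt toast) = 0.73·0.913 + 0.85·0.087
        = 0.666490 + 0.073950 = 0.740440
Configurations with actual fire contribute 0.073950, so
  P(actual fire | detector, burnt toast) = 0.073950 / 0.740440 ≈ 0.100

P(actual fire | detector) ≈ 0.207; P(actual fire | detector, burnt toast) ≈ 0.100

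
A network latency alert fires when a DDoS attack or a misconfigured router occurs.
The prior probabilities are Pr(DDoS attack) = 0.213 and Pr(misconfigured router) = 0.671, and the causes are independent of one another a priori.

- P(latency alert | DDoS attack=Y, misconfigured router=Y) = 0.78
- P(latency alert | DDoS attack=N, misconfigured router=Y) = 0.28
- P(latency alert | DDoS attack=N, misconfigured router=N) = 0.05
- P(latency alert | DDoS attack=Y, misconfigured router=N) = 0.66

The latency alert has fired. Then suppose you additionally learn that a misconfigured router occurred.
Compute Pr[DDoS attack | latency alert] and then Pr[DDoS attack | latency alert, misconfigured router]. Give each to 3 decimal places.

Pr[DDoS attack | latency alert] ≈ 0.495; Pr[DDoS attack | latency alert, misconfigured router] ≈ 0.430

Enumerate the 4 (DDoS attack, misconfigured router) configurations and weight by the priors:
  P(latency alert) = 0.05*0.787*0.329 + 0.28*0.787*0.671 + 0.66*0.213*0.329 + 0.78*0.213*0.671
        = 0.012946 + 0.147862 + 0.046251 + 0.111480 = 0.318539
Keeping only the DDoS attack-present terms gives 0.157731, so
  P(DDoS attack | latency alert) = 0.157731 / 0.318539 ≈ 0.495

Now also conditioning on misconfigured router=true:
For the numerator, keep only DDoS attack=true terms: 0.78×0.213 = 0.166140
Denominator P(latency alert | misconfigured router): 0.28×0.787 + 0.78×0.213 = 0.386500
P(DDoS attack | latency alert, misconfigured router) = 0.166140/0.386500 ≈ 0.430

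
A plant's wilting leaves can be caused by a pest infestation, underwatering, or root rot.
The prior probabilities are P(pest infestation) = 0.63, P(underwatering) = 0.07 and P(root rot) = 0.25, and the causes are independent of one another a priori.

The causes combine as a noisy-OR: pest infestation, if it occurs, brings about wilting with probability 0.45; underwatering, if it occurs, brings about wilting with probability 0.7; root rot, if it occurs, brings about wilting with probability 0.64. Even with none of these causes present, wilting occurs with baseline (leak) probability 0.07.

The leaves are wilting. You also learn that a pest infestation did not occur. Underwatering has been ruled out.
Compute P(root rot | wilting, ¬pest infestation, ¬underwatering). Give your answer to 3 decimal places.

P(root rot | wilting, ¬pest infestation, ¬underwatering) ≈ 0.760

Under noisy-OR, P(wilting | causes) = 1 − (1−0.07)·∏(1−qᵢ) over the active causes.
P(wilting | ¬pest infestation, ¬underwatering) = 0.07·0.75 + 0.6652·0.25 = 0.052500 + 0.166300 = 0.218800
Of this, 0.166300 comes from 0.6652·0.25 (the root rot=true cases).
P(root rot | wilting, ¬pest infestation, ¬underwatering) = 0.166300 / 0.218800 ≈ 0.760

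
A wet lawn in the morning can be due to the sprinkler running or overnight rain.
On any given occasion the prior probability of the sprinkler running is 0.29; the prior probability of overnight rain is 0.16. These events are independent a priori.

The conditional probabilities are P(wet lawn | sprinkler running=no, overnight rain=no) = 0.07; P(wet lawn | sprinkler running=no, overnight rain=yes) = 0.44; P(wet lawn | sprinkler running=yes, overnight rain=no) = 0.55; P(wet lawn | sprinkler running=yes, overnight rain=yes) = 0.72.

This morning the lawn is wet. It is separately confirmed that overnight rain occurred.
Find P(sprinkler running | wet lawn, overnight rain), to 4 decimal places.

P(sprinkler running | wet lawn, overnight rain) ≈ 0.4006

P(wet lawn | overnight rain) = 0.44·0.71 + 0.72·0.29 = 0.312400 + 0.208800 = 0.521200
The sprinkler running-present share is 0.72·0.29 = 0.208800.
P(sprinkler running | wet lawn, overnight rain) = 0.208800 / 0.521200 ≈ 0.4006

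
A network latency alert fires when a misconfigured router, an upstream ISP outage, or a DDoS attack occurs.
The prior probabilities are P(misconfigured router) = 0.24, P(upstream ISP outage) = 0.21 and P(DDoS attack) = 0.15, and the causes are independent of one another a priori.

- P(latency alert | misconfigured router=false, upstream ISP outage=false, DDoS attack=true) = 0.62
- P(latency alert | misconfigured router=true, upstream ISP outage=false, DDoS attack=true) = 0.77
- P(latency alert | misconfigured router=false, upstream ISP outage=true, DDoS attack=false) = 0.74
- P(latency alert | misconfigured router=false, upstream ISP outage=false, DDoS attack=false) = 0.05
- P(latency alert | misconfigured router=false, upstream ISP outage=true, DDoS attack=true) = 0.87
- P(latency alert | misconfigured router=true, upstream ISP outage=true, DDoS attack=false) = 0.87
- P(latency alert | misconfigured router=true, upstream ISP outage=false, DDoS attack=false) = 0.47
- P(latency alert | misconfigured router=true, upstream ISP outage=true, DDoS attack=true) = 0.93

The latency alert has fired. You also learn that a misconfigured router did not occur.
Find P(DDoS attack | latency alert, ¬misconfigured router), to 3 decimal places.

P(latency alert | ¬misconfigured router) = 0.05*0.79*0.85 + 0.62*0.79*0.15 + 0.74*0.21*0.85 + 0.87*0.21*0.15 = 0.033575 + 0.073470 + 0.132090 + 0.027405 = 0.266540
Of this, 0.100875 comes from 0.073470 + 0.027405 (the DDoS attack=true cases).
P(DDoS attack | latency alert, ¬misconfigured router) = 0.100875 / 0.266540 ≈ 0.378

P(DDoS attack | latency alert, ¬misconfigured router) ≈ 0.378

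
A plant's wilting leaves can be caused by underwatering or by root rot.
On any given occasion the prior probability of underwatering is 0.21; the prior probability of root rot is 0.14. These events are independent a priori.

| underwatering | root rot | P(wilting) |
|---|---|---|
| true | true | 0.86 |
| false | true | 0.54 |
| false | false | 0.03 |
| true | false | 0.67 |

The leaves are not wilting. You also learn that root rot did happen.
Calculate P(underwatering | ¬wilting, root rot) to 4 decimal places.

P(underwatering | ¬wilting, root rot) ≈ 0.0748

Numerator (weight on configurations with underwatering): 0.14×0.21 = 0.029400
Denominator P(¬wilting | root rot): 0.46×0.79 + 0.14×0.21 = 0.392800
Posterior = 0.029400 / 0.392800 ≈ 0.0748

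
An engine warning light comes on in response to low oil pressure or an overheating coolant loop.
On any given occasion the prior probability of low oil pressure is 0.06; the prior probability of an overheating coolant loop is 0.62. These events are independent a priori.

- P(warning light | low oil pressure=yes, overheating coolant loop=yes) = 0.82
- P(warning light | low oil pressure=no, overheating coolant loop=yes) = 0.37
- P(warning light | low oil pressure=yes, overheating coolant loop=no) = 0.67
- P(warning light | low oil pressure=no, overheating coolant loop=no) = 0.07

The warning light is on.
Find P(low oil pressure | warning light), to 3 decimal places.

By total probability over the 4 (low oil pressure, overheating coolant loop) configurations:
  P(warning light) = 0.07·0.94·0.38 + 0.37·0.94·0.62 + 0.67·0.06·0.38 + 0.82·0.06·0.62
        = 0.025004 + 0.215636 + 0.015276 + 0.030504 = 0.286420
Keeping only the low oil pressure-present terms gives 0.045780, so
  P(low oil pressure | warning light) = 0.045780 / 0.286420 ≈ 0.160

P(low oil pressure | warning light) ≈ 0.160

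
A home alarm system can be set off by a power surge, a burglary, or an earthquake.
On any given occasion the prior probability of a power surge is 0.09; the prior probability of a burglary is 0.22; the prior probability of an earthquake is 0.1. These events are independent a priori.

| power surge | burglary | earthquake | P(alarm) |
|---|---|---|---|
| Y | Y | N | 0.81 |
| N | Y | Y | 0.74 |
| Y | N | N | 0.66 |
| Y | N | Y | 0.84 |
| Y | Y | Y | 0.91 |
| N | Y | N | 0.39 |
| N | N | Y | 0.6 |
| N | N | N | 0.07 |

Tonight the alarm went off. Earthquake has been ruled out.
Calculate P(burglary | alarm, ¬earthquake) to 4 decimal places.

P(alarm | ¬earthquake) = 0.07·0.91·0.78 + 0.39·0.91·0.22 + 0.66·0.09·0.78 + 0.81·0.09·0.22 = 0.049686 + 0.078078 + 0.046332 + 0.016038 = 0.190134
Restricting to configurations with burglary present: 0.078078 + 0.016038 = 0.094116.
So P(burglary | alarm, ¬earthquake) = 0.094116/0.190134 ≈ 0.4950.

P(burglary | alarm, ¬earthquake) ≈ 0.4950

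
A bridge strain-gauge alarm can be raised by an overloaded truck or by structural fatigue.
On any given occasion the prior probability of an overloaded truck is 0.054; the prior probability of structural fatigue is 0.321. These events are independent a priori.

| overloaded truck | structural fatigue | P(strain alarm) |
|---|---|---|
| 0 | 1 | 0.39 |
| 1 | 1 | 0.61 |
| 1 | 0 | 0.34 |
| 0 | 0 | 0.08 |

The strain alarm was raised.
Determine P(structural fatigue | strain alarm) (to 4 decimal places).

P(structural fatigue | strain alarm) ≈ 0.6689

For the numerator, keep only structural fatigue=true terms: 0.118430 + 0.010574 = 0.129004
Denominator P(strain alarm): 0.08×0.946×0.679 + 0.39×0.946×0.321 + 0.34×0.054×0.679 + 0.61×0.054×0.321 = 0.192857
P(structural fatigue | strain alarm) = 0.129004/0.192857 ≈ 0.6689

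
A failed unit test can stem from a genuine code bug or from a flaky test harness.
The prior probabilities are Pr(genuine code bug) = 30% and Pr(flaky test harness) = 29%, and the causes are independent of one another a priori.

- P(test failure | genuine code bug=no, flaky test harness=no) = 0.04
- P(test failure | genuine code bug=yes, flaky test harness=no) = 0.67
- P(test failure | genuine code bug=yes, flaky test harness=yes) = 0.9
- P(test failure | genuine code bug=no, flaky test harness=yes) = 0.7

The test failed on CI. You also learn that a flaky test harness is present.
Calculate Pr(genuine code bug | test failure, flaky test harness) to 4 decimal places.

Enumerate both values of genuine code bug and weight by the priors:
  P(test failure | flaky test harness) = 0.7·0.7 + 0.9·0.3
        = 0.490000 + 0.270000 = 0.760000
Keeping only the genuine code bug-present terms gives 0.270000, so
  P(genuine code bug | test failure, flaky test harness) = 0.270000 / 0.760000 ≈ 0.3553

Pr(genuine code bug | test failure, flaky test harness) ≈ 0.3553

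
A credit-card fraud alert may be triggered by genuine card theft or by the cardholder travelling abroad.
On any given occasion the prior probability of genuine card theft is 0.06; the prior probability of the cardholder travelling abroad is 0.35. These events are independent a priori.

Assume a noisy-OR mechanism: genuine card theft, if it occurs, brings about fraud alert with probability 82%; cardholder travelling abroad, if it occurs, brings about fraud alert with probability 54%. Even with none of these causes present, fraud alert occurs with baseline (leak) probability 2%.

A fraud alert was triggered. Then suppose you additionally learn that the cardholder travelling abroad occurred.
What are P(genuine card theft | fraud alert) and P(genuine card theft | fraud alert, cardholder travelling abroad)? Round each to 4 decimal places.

P(genuine card theft | fraud alert) ≈ 0.2104; P(genuine card theft | fraud alert, cardholder travelling abroad) ≈ 0.0965

Under noisy-OR, P(fraud alert | causes) = 1 − (1−0.02)·∏(1−qᵢ) over the active causes.
By total probability over the 4 (genuine card theft, cardholder travelling abroad) configurations:
  P(fraud alert) = 0.02·0.94·0.65 + 0.5492·0.94·0.35 + 0.8236·0.06·0.65 + 0.918856·0.06·0.35
        = 0.012220 + 0.180687 + 0.032120 + 0.019296 = 0.244323
Configurations with genuine card theft contribute 0.051416, so
  P(genuine card theft | fraud alert) = 0.051416 / 0.244323 ≈ 0.2104

Now condition on the additional information:
Sum P(fraud alert|·) weighted by the priors over both values of genuine card theft:
  P(fraud alert | cardholder travelling abroad) = 0.5492×0.94 + 0.918856×0.06
        = 0.516248 + 0.055131 = 0.571379
Keeping only the genuine card theft-present terms gives 0.055131, so
  P(genuine card theft | fraud alert, cardholder travelling abroad) = 0.055131 / 0.571379 ≈ 0.0965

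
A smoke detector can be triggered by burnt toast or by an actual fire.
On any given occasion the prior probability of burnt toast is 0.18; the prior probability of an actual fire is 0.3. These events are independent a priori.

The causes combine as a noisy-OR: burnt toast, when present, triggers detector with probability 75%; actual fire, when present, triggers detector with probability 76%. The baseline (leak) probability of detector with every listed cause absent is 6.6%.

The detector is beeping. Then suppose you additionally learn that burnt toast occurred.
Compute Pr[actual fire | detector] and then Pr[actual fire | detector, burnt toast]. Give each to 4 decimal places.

Under noisy-OR, P(detector | causes) = 1 − (1−0.066)·∏(1−qᵢ) over the active causes.
Weight on actual fire=true, given the evidence: 0.190857 + 0.050974 = 0.241831
Denominator P(detector): 0.066·0.82·0.7 + 0.77584·0.82·0.3 + 0.7665·0.18·0.7 + 0.94396·0.18·0.3 = 0.376294
Posterior = 0.241831 / 0.376294 ≈ 0.6427

With the extra evidence:
P(detector | burnt toast) = 0.7665×0.7 + 0.94396×0.3 = 0.536550 + 0.283188 = 0.819738
Of this, 0.283188 comes from 0.94396×0.3 (the actual fire=true cases).
P(actual fire | detector, burnt toast) = 0.283188 / 0.819738 ≈ 0.3455
This is intercausal reasoning (explaining away): once burnt toast accounts for the detector, actual fire becomes less likely.

Pr[actual fire | detector] ≈ 0.6427; Pr[actual fire | detector, burnt toast] ≈ 0.3455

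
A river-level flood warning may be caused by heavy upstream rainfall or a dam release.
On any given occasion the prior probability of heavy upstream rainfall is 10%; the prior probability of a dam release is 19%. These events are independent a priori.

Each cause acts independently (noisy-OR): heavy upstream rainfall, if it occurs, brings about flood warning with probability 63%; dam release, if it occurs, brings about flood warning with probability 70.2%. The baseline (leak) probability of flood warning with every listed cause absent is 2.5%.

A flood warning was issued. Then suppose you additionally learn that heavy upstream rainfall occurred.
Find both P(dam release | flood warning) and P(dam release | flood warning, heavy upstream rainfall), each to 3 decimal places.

Under noisy-OR, P(flood warning | causes) = 1 − (1−0.025)·∏(1−qᵢ) over the active causes.
Weight on dam release=true, given the evidence: 0.121316 + 0.016957 = 0.138273
The normalizing constant is 0.025×0.9×0.81 + 0.70945×0.9×0.19 + 0.63925×0.1×0.81 + 0.892497×0.1×0.19 = 0.208277
Posterior = 0.138273 / 0.208277 ≈ 0.664

With the extra evidence:
Weight on dam release=true, given the evidence: 0.892497*0.19 = 0.169574
Normalizer over all consistent configurations: 0.63925*0.81 + 0.892497*0.19 = 0.687366
Posterior = 0.169574 / 0.687366 ≈ 0.247
— heavy upstream rainfall explains away the evidence for dam release.

P(dam release | flood warning) ≈ 0.664; P(dam release | flood warning, heavy upstream rainfall) ≈ 0.247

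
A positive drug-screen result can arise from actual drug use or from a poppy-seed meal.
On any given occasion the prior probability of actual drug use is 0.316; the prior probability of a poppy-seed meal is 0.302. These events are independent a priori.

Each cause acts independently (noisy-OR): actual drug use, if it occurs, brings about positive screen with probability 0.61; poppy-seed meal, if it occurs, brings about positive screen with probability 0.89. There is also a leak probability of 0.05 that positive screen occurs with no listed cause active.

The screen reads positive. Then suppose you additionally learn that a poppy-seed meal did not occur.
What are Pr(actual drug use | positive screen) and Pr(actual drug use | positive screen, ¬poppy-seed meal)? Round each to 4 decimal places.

Pr(actual drug use | positive screen) ≈ 0.5245; Pr(actual drug use | positive screen, ¬poppy-seed meal) ≈ 0.8533

Under noisy-OR, P(positive screen | causes) = 1 − (1−0.05)·∏(1−qᵢ) over the active causes.
Numerator (weight on configurations with actual drug use): 0.138848 + 0.091543 = 0.230391
Normalizer over all consistent configurations: 0.05·0.684·0.698 + 0.8955·0.684·0.302 + 0.6295·0.316·0.698 + 0.959245·0.316·0.302 = 0.439245
P(actual drug use | positive screen) = 0.230391/0.439245 ≈ 0.5245

With the extra evidence:
For the numerator, keep only actual drug use=true terms: 0.6295*0.316 = 0.198922
Denominator P(positive screen | ¬poppy-seed meal): 0.05*0.684 + 0.6295*0.316 = 0.233122
P(actual drug use | positive screen, ¬poppy-seed meal) = 0.198922/0.233122 ≈ 0.8533
With poppy-seed meal excluded, actual drug use must carry more of the explanatory weight for the positive screen.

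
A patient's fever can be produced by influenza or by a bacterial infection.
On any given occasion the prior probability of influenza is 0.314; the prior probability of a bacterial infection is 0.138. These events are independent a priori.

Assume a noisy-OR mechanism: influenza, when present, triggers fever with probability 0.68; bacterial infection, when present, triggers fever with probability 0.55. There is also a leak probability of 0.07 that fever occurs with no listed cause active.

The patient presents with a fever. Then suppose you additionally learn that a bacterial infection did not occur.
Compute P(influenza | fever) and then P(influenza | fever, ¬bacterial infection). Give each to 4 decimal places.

Under noisy-OR, P(fever | causes) = 1 − (1−0.07)·∏(1−qᵢ) over the active causes.
P(fever) = 0.07×0.686×0.862 + 0.5815×0.686×0.138 + 0.7024×0.314×0.862 + 0.86608×0.314×0.138 = 0.041393 + 0.055049 + 0.190117 + 0.037529 = 0.324088
The influenza-present share is 0.190117 + 0.037529 = 0.227646.
P(influenza | fever) = 0.227646 / 0.324088 ≈ 0.7024

Now also conditioning on bacterial infection≠true:
By total probability over both values of influenza:
  P(fever | ¬bacterial infection) = 0.07×0.686 + 0.7024×0.314
        = 0.048020 + 0.220554 = 0.268574
Keeping only the influenza-present terms gives 0.220554, so
  P(influenza | fever, ¬bacterial infection) = 0.220554 / 0.268574 ≈ 0.8212

P(influenza | fever) ≈ 0.7024; P(influenza | fever, ¬bacterial infection) ≈ 0.8212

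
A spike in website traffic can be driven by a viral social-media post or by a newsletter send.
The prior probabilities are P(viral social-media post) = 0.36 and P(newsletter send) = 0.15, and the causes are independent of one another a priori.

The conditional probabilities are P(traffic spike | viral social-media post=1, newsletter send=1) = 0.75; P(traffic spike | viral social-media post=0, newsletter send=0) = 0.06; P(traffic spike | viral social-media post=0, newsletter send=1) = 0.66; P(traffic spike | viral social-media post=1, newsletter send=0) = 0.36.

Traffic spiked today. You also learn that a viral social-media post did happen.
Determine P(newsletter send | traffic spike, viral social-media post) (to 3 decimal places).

P(newsletter send | traffic spike, viral social-media post) ≈ 0.269

P(traffic spike | viral social-media post) = 0.36*0.85 + 0.75*0.15 = 0.306000 + 0.112500 = 0.418500
Of this, 0.112500 comes from 0.75*0.15 (the newsletter send=true cases).
P(newsletter send | traffic spike, viral social-media post) = 0.112500 / 0.418500 ≈ 0.269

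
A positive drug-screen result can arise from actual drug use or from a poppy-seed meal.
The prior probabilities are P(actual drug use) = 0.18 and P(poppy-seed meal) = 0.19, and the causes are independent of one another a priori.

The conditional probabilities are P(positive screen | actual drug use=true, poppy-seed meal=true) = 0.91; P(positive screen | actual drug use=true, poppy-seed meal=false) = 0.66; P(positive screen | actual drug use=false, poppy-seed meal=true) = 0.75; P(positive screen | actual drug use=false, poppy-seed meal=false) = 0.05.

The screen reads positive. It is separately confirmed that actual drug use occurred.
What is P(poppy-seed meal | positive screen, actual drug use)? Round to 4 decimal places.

P(poppy-seed meal | positive screen, actual drug use) ≈ 0.2444

For the numerator, keep only poppy-seed meal=true terms: 0.91*0.19 = 0.172900
Denominator P(positive screen | actual drug use): 0.66*0.81 + 0.91*0.19 = 0.707500
P(poppy-seed meal | positive screen, actual drug use) = 0.172900/0.707500 ≈ 0.2444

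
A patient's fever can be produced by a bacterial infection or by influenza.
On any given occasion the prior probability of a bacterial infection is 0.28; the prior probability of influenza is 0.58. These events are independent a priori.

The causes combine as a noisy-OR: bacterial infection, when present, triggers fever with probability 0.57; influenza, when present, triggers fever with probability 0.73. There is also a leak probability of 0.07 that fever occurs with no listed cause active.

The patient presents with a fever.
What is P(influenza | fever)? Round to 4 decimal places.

Under noisy-OR, P(fever | causes) = 1 − (1−0.07)·∏(1−qᵢ) over the active causes.
Numerator (weight on configurations with influenza): 0.312741 + 0.144865 = 0.457606
Denominator P(fever): 0.07*0.72*0.42 + 0.7489*0.72*0.58 + 0.6001*0.28*0.42 + 0.892027*0.28*0.58 = 0.549346
Posterior = 0.457606 / 0.549346 ≈ 0.8330

P(influenza | fever) ≈ 0.8330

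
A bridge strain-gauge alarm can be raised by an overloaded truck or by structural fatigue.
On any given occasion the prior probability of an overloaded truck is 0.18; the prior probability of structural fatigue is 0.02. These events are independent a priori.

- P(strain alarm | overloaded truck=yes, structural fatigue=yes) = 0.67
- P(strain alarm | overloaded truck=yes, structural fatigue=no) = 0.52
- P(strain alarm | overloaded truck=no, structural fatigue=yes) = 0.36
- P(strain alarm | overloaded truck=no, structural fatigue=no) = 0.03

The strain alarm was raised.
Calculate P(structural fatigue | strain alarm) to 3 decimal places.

For the numerator, keep only structural fatigue=true terms: 0.005904 + 0.002412 = 0.008316
The normalizing constant is 0.03·0.82·0.98 + 0.36·0.82·0.02 + 0.52·0.18·0.98 + 0.67·0.18·0.02 = 0.124152
P(structural fatigue | strain alarm) = 0.008316/0.124152 ≈ 0.067

P(structural fatigue | strain alarm) ≈ 0.067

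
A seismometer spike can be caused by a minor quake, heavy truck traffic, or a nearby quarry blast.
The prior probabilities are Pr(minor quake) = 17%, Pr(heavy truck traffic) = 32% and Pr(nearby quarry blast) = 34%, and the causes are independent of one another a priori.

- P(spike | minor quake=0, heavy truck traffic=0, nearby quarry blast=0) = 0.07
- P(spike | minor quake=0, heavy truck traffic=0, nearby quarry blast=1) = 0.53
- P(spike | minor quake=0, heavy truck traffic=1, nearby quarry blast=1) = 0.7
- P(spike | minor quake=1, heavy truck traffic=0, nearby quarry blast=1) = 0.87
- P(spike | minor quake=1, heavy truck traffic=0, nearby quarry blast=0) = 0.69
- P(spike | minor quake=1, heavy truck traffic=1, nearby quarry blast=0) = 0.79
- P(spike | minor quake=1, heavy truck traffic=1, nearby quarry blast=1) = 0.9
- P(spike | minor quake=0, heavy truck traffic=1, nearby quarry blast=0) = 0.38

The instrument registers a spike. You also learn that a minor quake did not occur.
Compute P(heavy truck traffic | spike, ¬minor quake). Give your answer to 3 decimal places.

P(heavy truck traffic | spike, ¬minor quake) ≈ 0.504

Weight on heavy truck traffic=true, given the evidence: 0.080256 + 0.076160 = 0.156416
Normalizer over all consistent configurations: 0.07×0.68×0.66 + 0.53×0.68×0.34 + 0.38×0.32×0.66 + 0.7×0.32×0.34 = 0.310368
Posterior = 0.156416 / 0.310368 ≈ 0.504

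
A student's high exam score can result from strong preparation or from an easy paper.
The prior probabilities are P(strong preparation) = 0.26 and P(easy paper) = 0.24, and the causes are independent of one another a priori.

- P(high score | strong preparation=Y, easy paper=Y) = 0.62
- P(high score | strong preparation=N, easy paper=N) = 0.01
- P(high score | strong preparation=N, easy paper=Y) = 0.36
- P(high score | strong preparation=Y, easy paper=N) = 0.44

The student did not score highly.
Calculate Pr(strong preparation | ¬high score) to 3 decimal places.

Pr(strong preparation | ¬high score) ≈ 0.167

P(¬high score) = 0.99*0.74*0.76 + 0.64*0.74*0.24 + 0.56*0.26*0.76 + 0.38*0.26*0.24 = 0.556776 + 0.113664 + 0.110656 + 0.023712 = 0.804808
The strong preparation-present share is 0.110656 + 0.023712 = 0.134368.
P(strong preparation | ¬high score) = 0.134368 / 0.804808 ≈ 0.167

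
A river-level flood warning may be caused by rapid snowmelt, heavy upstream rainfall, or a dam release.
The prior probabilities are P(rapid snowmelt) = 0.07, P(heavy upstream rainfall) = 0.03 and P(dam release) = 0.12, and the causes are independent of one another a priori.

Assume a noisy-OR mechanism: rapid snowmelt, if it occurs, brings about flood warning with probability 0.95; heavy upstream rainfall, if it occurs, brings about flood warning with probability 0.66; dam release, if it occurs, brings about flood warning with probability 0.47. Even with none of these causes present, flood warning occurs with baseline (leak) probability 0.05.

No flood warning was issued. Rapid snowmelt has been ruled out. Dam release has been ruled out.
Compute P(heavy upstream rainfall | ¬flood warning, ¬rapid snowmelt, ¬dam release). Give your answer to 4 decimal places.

Under noisy-OR, P(flood warning | causes) = 1 − (1−0.05)·∏(1−qᵢ) over the active causes.
P(¬flood warning | ¬rapid snowmelt, ¬dam release) = 0.95×0.97 + 0.323×0.03 = 0.921500 + 0.009690 = 0.931190
The heavy upstream rainfall-present share is 0.323×0.03 = 0.009690.
Hence the posterior is 0.009690/0.931190 ≈ 0.0104.

P(heavy upstream rainfall | ¬flood warning, ¬rapid snowmelt, ¬dam release) ≈ 0.0104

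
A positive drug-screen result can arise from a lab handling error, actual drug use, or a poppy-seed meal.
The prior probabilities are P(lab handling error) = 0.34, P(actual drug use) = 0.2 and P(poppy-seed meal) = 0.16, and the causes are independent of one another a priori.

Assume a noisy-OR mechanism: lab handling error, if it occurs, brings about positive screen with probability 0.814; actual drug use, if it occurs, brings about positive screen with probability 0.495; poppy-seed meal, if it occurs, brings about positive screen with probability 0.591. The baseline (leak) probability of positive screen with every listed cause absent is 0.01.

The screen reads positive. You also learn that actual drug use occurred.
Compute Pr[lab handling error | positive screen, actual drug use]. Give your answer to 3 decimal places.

Pr[lab handling error | positive screen, actual drug use] ≈ 0.463

Under noisy-OR, P(positive screen | causes) = 1 − (1−0.01)·∏(1−qᵢ) over the active causes.
P(positive screen | actual drug use) = 0.50005*0.66*0.84 + 0.79552*0.66*0.16 + 0.907009*0.34*0.84 + 0.961967*0.34*0.16 = 0.277228 + 0.084007 + 0.259042 + 0.052331 = 0.672608
Restricting to configurations with lab handling error present: 0.259042 + 0.052331 = 0.311373.
So P(lab handling error | positive screen, actual drug use) = 0.311373/0.672608 ≈ 0.463.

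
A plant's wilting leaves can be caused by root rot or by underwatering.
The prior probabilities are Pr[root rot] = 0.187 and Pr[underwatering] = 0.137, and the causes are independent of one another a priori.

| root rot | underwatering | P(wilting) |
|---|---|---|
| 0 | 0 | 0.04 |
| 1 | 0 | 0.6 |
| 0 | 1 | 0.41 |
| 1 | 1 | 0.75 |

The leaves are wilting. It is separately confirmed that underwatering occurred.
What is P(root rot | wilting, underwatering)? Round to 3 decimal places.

P(root rot | wilting, underwatering) ≈ 0.296

Numerator (weight on configurations with root rot): 0.75*0.187 = 0.140250
The normalizing constant is 0.41*0.813 + 0.75*0.187 = 0.473580
Posterior = 0.140250 / 0.473580 ≈ 0.296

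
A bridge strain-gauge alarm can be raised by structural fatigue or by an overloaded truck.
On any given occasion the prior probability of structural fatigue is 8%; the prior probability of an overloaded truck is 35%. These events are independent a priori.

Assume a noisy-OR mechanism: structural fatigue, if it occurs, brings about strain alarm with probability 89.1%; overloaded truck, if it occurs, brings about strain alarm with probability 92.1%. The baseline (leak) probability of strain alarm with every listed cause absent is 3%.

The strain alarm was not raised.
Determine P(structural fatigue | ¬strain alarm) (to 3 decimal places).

Under noisy-OR, P(strain alarm | causes) = 1 − (1−0.03)·∏(1−qᵢ) over the active causes.
P(¬strain alarm) = 0.97×0.92×0.65 + 0.07663×0.92×0.35 + 0.10573×0.08×0.65 + 0.008353×0.08×0.35 = 0.580060 + 0.024675 + 0.005498 + 0.000234 = 0.610467
Of this, 0.005732 comes from 0.005498 + 0.000234 (the structural fatigue=true cases).
P(structural fatigue | ¬strain alarm) = 0.005732 / 0.610467 ≈ 0.009

P(structural fatigue | ¬strain alarm) ≈ 0.009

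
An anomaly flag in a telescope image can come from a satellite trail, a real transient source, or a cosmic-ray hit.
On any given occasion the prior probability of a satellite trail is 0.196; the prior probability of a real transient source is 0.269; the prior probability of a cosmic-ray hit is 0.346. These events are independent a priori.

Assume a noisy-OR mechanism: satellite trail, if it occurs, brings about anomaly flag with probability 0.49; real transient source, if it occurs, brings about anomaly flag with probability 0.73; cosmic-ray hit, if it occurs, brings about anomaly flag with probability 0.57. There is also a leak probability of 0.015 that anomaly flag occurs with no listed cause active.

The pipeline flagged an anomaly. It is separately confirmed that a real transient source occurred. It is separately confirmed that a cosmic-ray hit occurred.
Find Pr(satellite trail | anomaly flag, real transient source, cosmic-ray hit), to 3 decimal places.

Pr(satellite trail | anomaly flag, real transient source, cosmic-ray hit) ≈ 0.206

Under noisy-OR, P(anomaly flag | causes) = 1 − (1−0.015)·∏(1−qᵢ) over the active causes.
By total probability over both values of satellite trail:
  P(anomaly flag | real transient source, cosmic-ray hit) = 0.885641*0.804 + 0.941677*0.196
        = 0.712055 + 0.184569 = 0.896624
Configurations with satellite trail contribute 0.184569, so
  P(satellite trail | anomaly flag, real transient source, cosmic-ray hit) = 0.184569 / 0.896624 ≈ 0.206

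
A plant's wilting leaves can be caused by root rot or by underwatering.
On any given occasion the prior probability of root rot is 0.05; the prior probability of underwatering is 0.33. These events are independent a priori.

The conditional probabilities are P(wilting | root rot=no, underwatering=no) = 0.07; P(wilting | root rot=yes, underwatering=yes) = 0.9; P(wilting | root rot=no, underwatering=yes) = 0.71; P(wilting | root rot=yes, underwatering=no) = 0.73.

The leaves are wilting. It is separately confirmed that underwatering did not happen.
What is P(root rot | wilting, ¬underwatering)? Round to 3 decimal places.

P(root rot | wilting, ¬underwatering) ≈ 0.354

P(wilting | ¬underwatering) = 0.07*0.95 + 0.73*0.05 = 0.066500 + 0.036500 = 0.103000
Of this, 0.036500 comes from 0.73*0.05 (the root rot=true cases).
Hence the posterior is 0.036500/0.103000 ≈ 0.354.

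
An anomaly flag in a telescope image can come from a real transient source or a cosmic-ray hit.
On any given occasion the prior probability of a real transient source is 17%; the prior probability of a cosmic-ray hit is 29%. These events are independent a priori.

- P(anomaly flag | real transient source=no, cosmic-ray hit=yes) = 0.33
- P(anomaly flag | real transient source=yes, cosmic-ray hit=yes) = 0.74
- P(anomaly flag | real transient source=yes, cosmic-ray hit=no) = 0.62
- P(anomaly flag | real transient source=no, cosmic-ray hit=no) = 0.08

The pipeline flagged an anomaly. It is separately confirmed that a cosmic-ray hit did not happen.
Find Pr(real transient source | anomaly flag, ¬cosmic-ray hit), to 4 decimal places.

For the numerator, keep only real transient source=true terms: 0.62×0.17 = 0.105400
Denominator P(anomaly flag | ¬cosmic-ray hit): 0.08×0.83 + 0.62×0.17 = 0.171800
P(real transient source | anomaly flag, ¬cosmic-ray hit) = 0.105400/0.171800 ≈ 0.6135

Pr(real transient source | anomaly flag, ¬cosmic-ray hit) ≈ 0.6135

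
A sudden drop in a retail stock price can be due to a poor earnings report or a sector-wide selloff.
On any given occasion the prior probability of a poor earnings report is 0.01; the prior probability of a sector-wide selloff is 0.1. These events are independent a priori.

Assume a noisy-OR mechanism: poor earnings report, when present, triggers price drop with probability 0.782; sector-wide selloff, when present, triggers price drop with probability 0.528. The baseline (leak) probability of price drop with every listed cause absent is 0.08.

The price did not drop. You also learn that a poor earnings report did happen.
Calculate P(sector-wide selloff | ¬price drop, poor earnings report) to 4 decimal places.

Under noisy-OR, P(price drop | causes) = 1 − (1−0.08)·∏(1−qᵢ) over the active causes.
P(¬price drop | poor earnings report) = 0.20056×0.9 + 0.094664×0.1 = 0.180504 + 0.009466 = 0.189970
The sector-wide selloff-present share is 0.094664×0.1 = 0.009466.
Hence the posterior is 0.009466/0.189970 ≈ 0.0498.

P(sector-wide selloff | ¬price drop, poor earnings report) ≈ 0.0498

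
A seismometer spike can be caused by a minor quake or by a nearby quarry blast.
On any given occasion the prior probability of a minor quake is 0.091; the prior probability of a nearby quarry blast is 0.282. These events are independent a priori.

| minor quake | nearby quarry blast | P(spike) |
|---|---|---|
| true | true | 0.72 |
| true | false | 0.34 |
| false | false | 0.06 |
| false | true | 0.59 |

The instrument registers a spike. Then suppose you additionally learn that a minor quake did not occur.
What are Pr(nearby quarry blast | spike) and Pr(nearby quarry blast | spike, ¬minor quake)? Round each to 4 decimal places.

Weight on nearby quarry blast=true, given the evidence: 0.151239 + 0.018477 = 0.169716
Denominator P(spike): 0.06·0.909·0.718 + 0.59·0.909·0.282 + 0.34·0.091·0.718 + 0.72·0.091·0.282 = 0.231091
P(nearby quarry blast | spike) = 0.169716/0.231091 ≈ 0.7344

Now also conditioning on minor quake≠true:
Enumerate both values of nearby quarry blast and weight by the priors:
  P(spike | ¬minor quake) = 0.06·0.718 + 0.59·0.282
        = 0.043080 + 0.166380 = 0.209460
Configurations with nearby quarry blast contribute 0.166380, so
  P(nearby quarry blast | spike, ¬minor quake) = 0.166380 / 0.209460 ≈ 0.7943
With minor quake excluded, nearby quarry blast must carry more of the explanatory weight for the spike.

Pr(nearby quarry blast | spike) ≈ 0.7344; Pr(nearby quarry blast | spike, ¬minor quake) ≈ 0.7943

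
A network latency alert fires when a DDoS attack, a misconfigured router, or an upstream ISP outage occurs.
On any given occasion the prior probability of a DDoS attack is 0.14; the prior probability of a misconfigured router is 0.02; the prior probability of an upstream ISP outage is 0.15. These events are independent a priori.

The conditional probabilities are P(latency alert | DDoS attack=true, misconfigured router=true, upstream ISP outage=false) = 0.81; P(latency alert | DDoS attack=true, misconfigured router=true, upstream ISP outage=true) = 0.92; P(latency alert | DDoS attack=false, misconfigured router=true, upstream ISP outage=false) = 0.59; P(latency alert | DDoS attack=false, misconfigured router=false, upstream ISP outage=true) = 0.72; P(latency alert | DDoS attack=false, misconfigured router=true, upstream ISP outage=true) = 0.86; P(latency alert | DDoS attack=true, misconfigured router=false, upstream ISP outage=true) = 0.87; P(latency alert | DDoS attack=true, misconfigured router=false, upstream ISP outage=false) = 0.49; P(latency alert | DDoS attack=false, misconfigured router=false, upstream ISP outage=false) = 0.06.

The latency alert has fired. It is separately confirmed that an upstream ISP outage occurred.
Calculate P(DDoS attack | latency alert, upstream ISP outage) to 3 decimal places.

P(DDoS attack | latency alert, upstream ISP outage) ≈ 0.164

P(latency alert | upstream ISP outage) = 0.72*0.86*0.98 + 0.86*0.86*0.02 + 0.87*0.14*0.98 + 0.92*0.14*0.02 = 0.606816 + 0.014792 + 0.119364 + 0.002576 = 0.743548
Restricting to configurations with DDoS attack present: 0.119364 + 0.002576 = 0.121940.
Hence the posterior is 0.121940/0.743548 ≈ 0.164.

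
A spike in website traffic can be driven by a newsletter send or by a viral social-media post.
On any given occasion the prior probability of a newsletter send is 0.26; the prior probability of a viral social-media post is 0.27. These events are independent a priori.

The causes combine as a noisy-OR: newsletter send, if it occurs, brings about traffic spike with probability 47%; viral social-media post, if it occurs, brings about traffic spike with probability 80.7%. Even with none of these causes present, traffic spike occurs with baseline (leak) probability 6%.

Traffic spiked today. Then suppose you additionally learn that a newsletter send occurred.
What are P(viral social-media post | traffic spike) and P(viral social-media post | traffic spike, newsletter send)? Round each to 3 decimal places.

P(viral social-media post | traffic spike) ≈ 0.640; P(viral social-media post | traffic spike, newsletter send) ≈ 0.400

Under noisy-OR, P(traffic spike | causes) = 1 − (1−0.06)·∏(1−qᵢ) over the active causes.
P(traffic spike) = 0.06·0.74·0.73 + 0.81858·0.74·0.27 + 0.5018·0.26·0.73 + 0.903847·0.26·0.27 = 0.032412 + 0.163552 + 0.095242 + 0.063450 = 0.354656
Restricting to configurations with viral social-media post present: 0.163552 + 0.063450 = 0.227002.
Hence the posterior is 0.227002/0.354656 ≈ 0.640.

Now condition on the additional information:
Sum P(traffic spike|·) weighted by the priors over both values of viral social-media post:
  P(traffic spike | newsletter send) = 0.5018·0.73 + 0.903847·0.27
        = 0.366314 + 0.244039 = 0.610353
Keeping only the viral social-media post-present terms gives 0.244039, so
  P(viral social-media post | traffic spike, newsletter send) = 0.244039 / 0.610353 ≈ 0.400
Conditioning on newsletter send lowers the posterior on viral social-media post: the classic explaining-away effect in a common-effect structure.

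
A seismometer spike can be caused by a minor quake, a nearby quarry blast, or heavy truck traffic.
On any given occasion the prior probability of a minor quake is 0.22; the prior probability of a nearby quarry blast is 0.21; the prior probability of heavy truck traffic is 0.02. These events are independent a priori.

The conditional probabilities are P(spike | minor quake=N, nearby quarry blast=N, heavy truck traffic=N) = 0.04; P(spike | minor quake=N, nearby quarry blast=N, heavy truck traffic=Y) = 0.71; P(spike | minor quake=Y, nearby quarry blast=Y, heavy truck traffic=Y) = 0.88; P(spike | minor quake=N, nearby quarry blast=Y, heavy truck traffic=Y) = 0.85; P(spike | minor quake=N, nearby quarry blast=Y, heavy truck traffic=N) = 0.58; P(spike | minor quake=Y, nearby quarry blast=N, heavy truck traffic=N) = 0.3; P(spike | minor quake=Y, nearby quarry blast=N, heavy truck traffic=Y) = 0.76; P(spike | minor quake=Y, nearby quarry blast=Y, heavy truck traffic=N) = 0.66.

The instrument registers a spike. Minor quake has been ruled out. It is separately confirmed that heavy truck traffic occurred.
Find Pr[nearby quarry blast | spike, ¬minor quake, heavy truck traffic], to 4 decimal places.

P(spike | ¬minor quake, heavy truck traffic) = 0.71*0.79 + 0.85*0.21 = 0.560900 + 0.178500 = 0.739400
The nearby quarry blast-present share is 0.85*0.21 = 0.178500.
Hence the posterior is 0.178500/0.739400 ≈ 0.2414.

Pr[nearby quarry blast | spike, ¬minor quake, heavy truck traffic] ≈ 0.2414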